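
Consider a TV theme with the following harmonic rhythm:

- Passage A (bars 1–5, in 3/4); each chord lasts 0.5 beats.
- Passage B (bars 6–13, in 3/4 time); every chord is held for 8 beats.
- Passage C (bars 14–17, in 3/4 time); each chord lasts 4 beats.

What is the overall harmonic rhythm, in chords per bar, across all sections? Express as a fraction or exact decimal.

A: 5 bars of 3 beats is 15 beats; at 0.5 beats each that's 30 chords.
B: 8 bars of 3 beats is 24 beats; at 8 beats each that's 3 chords.
C: 4 bars of 3 beats is 12 beats; at 4 beats each that's 3 chords.
Overall: 36 chords over 17 bars → 36/17 = 36/17 chords per bar.

36/17 chords per bar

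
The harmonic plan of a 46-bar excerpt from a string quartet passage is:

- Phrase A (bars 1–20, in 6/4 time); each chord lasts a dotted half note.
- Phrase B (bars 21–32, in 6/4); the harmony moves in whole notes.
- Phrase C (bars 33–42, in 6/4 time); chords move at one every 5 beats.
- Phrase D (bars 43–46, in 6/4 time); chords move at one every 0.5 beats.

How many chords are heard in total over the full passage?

A: 20·6 = 120 beats, 120/3 = 40 chords.
B: 12·6 = 72 beats, 72/4 = 18 chords.
C: 10·6 = 60 beats, 60/5 = 12 chords.
D: 4·6 = 24 beats, 24/0.5 = 48 chords.
Total: 40 + 18 + 12 + 48 = 118.

118 chords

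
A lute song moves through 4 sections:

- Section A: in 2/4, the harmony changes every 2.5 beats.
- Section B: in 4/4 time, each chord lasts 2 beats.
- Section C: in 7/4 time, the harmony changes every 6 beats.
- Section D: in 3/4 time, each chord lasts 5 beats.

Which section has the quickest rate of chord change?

A: each chord is 2.5 beats in 2/4, so 0.8 per bar.
B: each chord is 2 beats in 4/4, so 2 per bar.
C: each chord is 6 beats in 7/4, so 7/6 per bar.
D: each chord is 5 beats in 3/4, so 0.6 per bar.
Fastest is B at 2 chords/bar.

Section B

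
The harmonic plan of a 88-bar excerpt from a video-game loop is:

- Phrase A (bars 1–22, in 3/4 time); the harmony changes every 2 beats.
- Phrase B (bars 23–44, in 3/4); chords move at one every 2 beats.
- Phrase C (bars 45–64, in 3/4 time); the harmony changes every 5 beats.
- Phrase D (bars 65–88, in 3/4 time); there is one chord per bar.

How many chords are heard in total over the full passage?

A: 22 bars × 3 beats = 66 beats; 2 beats/chord → 33 chords.
B: 22 bars × 3 beats = 66 beats; 2 beats/chord → 33 chords.
C: 20 bars × 3 beats = 60 beats; 5 beats/chord → 12 chords.
D: 24 bars × 3 beats = 72 beats; 3 beats/chord → 24 chords.
Total: 33 + 33 + 12 + 24 = 102.

102 chords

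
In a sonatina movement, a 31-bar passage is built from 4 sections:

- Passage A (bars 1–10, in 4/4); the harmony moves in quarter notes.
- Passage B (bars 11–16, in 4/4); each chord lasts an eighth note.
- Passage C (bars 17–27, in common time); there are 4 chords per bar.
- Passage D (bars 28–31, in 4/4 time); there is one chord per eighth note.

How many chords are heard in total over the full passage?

A has 40 beats and chords last 1 each, so 40 chords.
B has 24 beats and chords last 0.5 each, so 48 chords.
C has 44 beats and chords last 1 each, so 44 chords.
D has 16 beats and chords last 0.5 each, so 32 chords.
Total: 40 + 48 + 44 + 32 = 164.

164 chords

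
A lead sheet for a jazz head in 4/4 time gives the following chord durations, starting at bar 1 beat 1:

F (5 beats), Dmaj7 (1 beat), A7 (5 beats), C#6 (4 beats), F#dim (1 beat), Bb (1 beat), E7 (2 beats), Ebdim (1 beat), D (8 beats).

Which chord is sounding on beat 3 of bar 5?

E7

Beat 3 of bar 5 is beat (5−1)×4 + 3 = 19 overall.
Running totals: F ends at 5, Dmaj7 ends at 6, A7 ends at 11, C#6 ends at 15, F#dim ends at 16, Bb ends at 17, E7 ends at 19.
Beat 19 falls within E7.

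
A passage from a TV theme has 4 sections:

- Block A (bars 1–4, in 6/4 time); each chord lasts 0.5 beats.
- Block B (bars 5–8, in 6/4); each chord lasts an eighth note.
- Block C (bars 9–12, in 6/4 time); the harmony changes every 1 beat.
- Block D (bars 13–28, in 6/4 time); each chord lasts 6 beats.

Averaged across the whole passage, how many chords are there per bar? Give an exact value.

A: 4 × 6 = 24 beats ÷ 0.5 = 48 chords.
B: 4 × 6 = 24 beats ÷ 0.5 = 48 chords.
C: 4 × 6 = 24 beats ÷ 1 = 24 chords.
D: 16 × 6 = 96 beats ÷ 6 = 16 chords.
Overall: 136 chords over 28 bars → 136/28 = 34/7 chords per bar.

34/7 chords per bar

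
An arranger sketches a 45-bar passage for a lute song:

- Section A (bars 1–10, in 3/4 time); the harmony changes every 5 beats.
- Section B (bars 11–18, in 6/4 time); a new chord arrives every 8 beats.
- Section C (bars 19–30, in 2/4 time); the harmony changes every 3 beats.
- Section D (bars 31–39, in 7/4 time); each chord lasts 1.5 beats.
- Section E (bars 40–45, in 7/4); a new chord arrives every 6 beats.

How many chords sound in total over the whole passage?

69 chords

A: 10 bars × 3 beats = 30 beats; 5 beats/chord → 6 chords.
B: 8 bars × 6 beats = 48 beats; 8 beats/chord → 6 chords.
C: 12 bars × 2 beats = 24 beats; 3 beats/chord → 8 chords.
D: 9 bars × 7 beats = 63 beats; 1.5 beats/chord → 42 chords.
E: 6 bars × 7 beats = 42 beats; 6 beats/chord → 7 chords.
Total: 6 + 6 + 8 + 42 + 7 = 69.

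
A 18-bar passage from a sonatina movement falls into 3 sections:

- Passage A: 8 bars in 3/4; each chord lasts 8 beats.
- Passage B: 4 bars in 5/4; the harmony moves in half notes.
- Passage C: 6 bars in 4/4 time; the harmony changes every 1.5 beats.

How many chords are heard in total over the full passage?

A: 8 bars × 3 beats = 24 beats; 8 beats/chord → 3 chords.
B: 4 bars × 5 beats = 20 beats; 2 beats/chord → 10 chords.
C: 6 bars × 4 beats = 24 beats; 1.5 beats/chord → 16 chords.
Total: 3 + 10 + 16 = 29.

29 chords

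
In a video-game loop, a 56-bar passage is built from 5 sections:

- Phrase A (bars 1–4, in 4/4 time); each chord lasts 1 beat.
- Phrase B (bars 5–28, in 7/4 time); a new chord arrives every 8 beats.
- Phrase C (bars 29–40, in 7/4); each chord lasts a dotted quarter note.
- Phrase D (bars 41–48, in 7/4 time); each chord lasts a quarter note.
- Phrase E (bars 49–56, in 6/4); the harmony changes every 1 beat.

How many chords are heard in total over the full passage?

197 chords

A has 16 beats and chords last 1 each, so 16 chords.
B has 168 beats and chords last 8 each, so 21 chords.
C has 84 beats and chords last 1.5 each, so 56 chords.
D has 56 beats and chords last 1 each, so 56 chords.
E has 48 beats and chords last 1 each, so 48 chords.
Total: 16 + 21 + 56 + 56 + 48 = 197.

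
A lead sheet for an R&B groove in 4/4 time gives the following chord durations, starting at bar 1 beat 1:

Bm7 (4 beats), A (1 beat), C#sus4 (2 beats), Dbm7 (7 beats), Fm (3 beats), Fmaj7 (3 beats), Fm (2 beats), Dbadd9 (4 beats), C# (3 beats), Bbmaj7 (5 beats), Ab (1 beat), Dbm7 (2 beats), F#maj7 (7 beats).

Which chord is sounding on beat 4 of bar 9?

Beat 4 of bar 9 is beat (9−1)×4 + 4 = 36 overall.
Running totals: Bm7 ends at 4, A ends at 5, C#sus4 ends at 7, Dbm7 ends at 14, Fm ends at 17, Fmaj7 ends at 20, Fm ends at 22, Dbadd9 ends at 26, C# ends at 29, Bbmaj7 ends at 34, Ab ends at 35, Dbm7 ends at 37.
Beat 36 falls within Dbm7.

Dbm7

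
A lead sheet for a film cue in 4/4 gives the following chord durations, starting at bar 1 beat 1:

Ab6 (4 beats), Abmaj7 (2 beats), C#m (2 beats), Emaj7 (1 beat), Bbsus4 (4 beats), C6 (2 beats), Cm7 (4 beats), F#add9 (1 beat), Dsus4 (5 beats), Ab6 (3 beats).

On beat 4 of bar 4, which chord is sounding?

Cm7

Beat 4 of bar 4 is beat (4−1)×4 + 4 = 16 overall.
Running totals: Ab6 ends at 4, Abmaj7 ends at 6, C#m ends at 8, Emaj7 ends at 9, Bbsus4 ends at 13, C6 ends at 15, Cm7 ends at 19.
Beat 16 falls within Cm7.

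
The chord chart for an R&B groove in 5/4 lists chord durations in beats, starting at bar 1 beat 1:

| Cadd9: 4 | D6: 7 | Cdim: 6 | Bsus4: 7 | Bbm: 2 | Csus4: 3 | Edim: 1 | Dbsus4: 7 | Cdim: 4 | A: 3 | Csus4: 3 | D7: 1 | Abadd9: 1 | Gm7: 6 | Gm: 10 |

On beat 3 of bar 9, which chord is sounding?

A

Beat 3 of bar 9 is beat (9−1)×5 + 3 = 43 overall.
Running totals: Cadd9 ends at 4, D6 ends at 11, Cdim ends at 17, Bsus4 ends at 24, Bbm ends at 26, Csus4 ends at 29, Edim ends at 30, Dbsus4 ends at 37, Cdim ends at 41, A ends at 44.
Beat 43 falls within A.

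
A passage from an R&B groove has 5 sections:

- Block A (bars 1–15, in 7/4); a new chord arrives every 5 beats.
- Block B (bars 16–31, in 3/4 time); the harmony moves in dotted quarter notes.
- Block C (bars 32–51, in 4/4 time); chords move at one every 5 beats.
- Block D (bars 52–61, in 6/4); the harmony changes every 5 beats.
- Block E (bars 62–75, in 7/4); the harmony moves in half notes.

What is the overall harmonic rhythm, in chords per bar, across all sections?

A: 15 bars of 7 beats is 105 beats; at 5 beats each that's 21 chords.
B: 16 bars of 3 beats is 48 beats; at 1.5 beats each that's 32 chords.
C: 20 bars of 4 beats is 80 beats; at 5 beats each that's 16 chords.
D: 10 bars of 6 beats is 60 beats; at 5 beats each that's 12 chords.
E: 14 bars of 7 beats is 98 beats; at 2 beats each that's 49 chords.
Overall: 130 chords over 75 bars → 130/75 = 26/15 chords per bar.

26/15 chords per bar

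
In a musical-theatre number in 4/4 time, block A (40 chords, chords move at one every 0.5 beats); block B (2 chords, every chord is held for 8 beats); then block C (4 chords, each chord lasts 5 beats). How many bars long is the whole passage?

A: 40 × 0.5 = 20 beats = 5 bars.
B: 2 × 8 = 16 beats = 4 bars.
C: 4 × 5 = 20 beats = 5 bars.
Total: 5 + 4 + 5 = 14 bars.

14 bars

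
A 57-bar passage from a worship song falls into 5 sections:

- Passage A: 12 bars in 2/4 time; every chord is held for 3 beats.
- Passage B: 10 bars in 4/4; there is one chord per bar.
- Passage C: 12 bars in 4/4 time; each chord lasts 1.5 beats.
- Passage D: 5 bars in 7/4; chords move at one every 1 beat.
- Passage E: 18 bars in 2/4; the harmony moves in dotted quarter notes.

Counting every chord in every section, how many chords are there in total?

109 chords

A: 12·2 = 24 beats, 24/3 = 8 chords.
B: 10·4 = 40 beats, 40/4 = 10 chords.
C: 12·4 = 48 beats, 48/1.5 = 32 chords.
D: 5·7 = 35 beats, 35/1 = 35 chords.
E: 18·2 = 36 beats, 36/1.5 = 24 chords.
Total: 8 + 10 + 32 + 35 + 24 = 109.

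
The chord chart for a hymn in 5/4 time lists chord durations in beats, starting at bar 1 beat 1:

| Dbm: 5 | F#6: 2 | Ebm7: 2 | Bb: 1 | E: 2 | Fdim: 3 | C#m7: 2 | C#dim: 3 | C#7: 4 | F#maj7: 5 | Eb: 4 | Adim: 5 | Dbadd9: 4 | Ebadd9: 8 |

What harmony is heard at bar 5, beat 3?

Beat 3 of bar 5 is beat (5−1)×5 + 3 = 23 overall.
Running totals: Dbm ends at 5, F#6 ends at 7, Ebm7 ends at 9, Bb ends at 10, E ends at 12, Fdim ends at 15, C#m7 ends at 17, C#dim ends at 20, C#7 ends at 24.
Beat 23 falls within C#7.

C#7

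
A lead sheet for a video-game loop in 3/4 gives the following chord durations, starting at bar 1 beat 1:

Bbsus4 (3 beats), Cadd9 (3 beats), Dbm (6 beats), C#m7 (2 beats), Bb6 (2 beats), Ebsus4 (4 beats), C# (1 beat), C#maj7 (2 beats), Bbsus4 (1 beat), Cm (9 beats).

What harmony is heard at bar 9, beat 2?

Beat 2 of bar 9 is beat (9−1)×3 + 2 = 26 overall.
Running totals: Bbsus4 ends at 3, Cadd9 ends at 6, Dbm ends at 12, C#m7 ends at 14, Bb6 ends at 16, Ebsus4 ends at 20, C# ends at 21, C#maj7 ends at 23, Bbsus4 ends at 24, Cm ends at 33.
Beat 26 falls within Cm.

Cm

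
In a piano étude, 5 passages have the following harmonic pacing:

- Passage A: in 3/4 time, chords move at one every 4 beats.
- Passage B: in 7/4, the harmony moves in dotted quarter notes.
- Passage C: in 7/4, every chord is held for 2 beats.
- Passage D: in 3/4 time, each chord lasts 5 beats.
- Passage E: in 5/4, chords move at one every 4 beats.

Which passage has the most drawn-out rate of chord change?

A: 3/4 = 0.75 chords/bar.
B: 7/1.5 = 14/3 chords/bar.
C: 7/2 = 3.5 chords/bar.
D: 3/5 = 0.6 chords/bar.
E: 5/4 = 1.25 chords/bar.
Slowest is D at 0.6 chords/bar.

Passage D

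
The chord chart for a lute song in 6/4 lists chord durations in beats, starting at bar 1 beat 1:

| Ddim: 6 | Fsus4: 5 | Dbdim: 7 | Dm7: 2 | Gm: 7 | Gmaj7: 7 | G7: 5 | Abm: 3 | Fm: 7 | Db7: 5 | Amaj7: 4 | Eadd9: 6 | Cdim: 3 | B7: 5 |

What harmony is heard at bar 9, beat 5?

Db7

Beat 5 of bar 9 is beat (9−1)×6 + 5 = 53 overall.
Running totals: Ddim ends at 6, Fsus4 ends at 11, Dbdim ends at 18, Dm7 ends at 20, Gm ends at 27, Gmaj7 ends at 34, G7 ends at 39, Abm ends at 42, Fm ends at 49, Db7 ends at 54.
Beat 53 falls within Db7.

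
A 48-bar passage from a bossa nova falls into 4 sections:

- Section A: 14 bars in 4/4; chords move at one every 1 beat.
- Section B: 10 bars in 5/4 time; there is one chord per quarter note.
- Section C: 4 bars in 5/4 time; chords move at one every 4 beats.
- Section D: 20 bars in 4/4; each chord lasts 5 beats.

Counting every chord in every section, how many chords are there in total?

127 chords

A: 14 bars × 4 beats = 56 beats; 1 beat/chord → 56 chords.
B: 10 bars × 5 beats = 50 beats; 1 beat/chord → 50 chords.
C: 4 bars × 5 beats = 20 beats; 4 beats/chord → 5 chords.
D: 20 bars × 4 beats = 80 beats; 5 beats/chord → 16 chords.
Total: 56 + 50 + 5 + 16 = 127.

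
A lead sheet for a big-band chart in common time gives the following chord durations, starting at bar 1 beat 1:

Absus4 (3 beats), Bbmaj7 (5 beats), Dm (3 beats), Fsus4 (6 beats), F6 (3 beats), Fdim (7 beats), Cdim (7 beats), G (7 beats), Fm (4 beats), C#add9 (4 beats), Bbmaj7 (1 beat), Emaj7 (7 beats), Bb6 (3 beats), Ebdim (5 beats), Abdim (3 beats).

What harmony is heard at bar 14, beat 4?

Beat 4 of bar 14 is beat (14−1)×4 + 4 = 56 overall.
Running totals: Absus4 ends at 3, Bbmaj7 ends at 8, Dm ends at 11, Fsus4 ends at 17, F6 ends at 20, Fdim ends at 27, Cdim ends at 34, G ends at 41, Fm ends at 45, C#add9 ends at 49, Bbmaj7 ends at 50, Emaj7 ends at 57.
Beat 56 falls within Emaj7.

Emaj7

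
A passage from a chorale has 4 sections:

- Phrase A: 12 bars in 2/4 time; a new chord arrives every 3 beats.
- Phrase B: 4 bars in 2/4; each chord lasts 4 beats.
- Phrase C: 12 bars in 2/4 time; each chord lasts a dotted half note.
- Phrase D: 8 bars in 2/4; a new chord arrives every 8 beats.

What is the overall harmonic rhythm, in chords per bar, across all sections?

A: 12 × 2 = 24 beats ÷ 3 = 8 chords.
B: 4 × 2 = 8 beats ÷ 4 = 2 chords.
C: 12 × 2 = 24 beats ÷ 3 = 8 chords.
D: 8 × 2 = 16 beats ÷ 8 = 2 chords.
Overall: 20 chords over 36 bars → 20/36 = 5/9 chords per bar.

5/9 chords per bar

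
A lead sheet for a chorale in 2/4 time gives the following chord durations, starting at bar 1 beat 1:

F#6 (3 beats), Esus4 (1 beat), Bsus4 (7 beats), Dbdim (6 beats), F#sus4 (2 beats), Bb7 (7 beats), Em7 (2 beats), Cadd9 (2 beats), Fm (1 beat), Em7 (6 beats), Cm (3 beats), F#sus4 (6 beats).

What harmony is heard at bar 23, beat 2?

Beat 2 of bar 23 is beat (23−1)×2 + 2 = 46 overall.
Running totals: F#6 ends at 3, Esus4 ends at 4, Bsus4 ends at 11, Dbdim ends at 17, F#sus4 ends at 19, Bb7 ends at 26, Em7 ends at 28, Cadd9 ends at 30, Fm ends at 31, Em7 ends at 37, Cm ends at 40, F#sus4 ends at 46.
Beat 46 falls within F#sus4.

F#sus4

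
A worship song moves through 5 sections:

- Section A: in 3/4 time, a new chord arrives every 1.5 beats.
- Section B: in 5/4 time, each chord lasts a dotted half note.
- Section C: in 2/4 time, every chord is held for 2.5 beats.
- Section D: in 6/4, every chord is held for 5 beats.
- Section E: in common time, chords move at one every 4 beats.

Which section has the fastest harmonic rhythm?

A: 3 beats/bar ÷ 1.5 beats/chord = 2 chords/bar.
B: 5 beats/bar ÷ 3 beats/chord = 5/3 chords/bar.
C: 2 beats/bar ÷ 2.5 beats/chord = 0.8 chords/bar.
D: 6 beats/bar ÷ 5 beats/chord = 1.2 chords/bar.
E: 4 beats/bar ÷ 4 beats/chord = 1 chord/bar.
Fastest is A at 2 chords/bar.

Section A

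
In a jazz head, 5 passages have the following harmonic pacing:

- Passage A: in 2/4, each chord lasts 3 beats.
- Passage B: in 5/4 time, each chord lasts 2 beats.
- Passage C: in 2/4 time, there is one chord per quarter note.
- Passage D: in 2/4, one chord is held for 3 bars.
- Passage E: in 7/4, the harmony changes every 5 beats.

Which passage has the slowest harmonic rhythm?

A: 2/3 = 2/3 chords/bar.
B: 5/2 = 2.5 chords/bar.
C: 2/1 = 2 chords/bar.
D: 2/6 = 1/3 chords/bar.
E: 7/5 = 1.4 chords/bar.
Slowest is D at 1/3 chords/bar.

Passage D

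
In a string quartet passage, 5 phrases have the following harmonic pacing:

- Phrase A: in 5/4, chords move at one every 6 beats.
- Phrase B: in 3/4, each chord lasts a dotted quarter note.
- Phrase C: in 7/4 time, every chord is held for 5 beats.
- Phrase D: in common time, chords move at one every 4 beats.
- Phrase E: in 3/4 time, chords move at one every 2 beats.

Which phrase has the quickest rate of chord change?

A: each chord is 6 beats in 5/4, so 5/6 per bar.
B: each chord is 1.5 beats in 3/4, so 2 per bar.
C: each chord is 5 beats in 7/4, so 1.4 per bar.
D: each chord is 4 beats in 4/4, so 1 per bar.
E: each chord is 2 beats in 3/4, so 1.5 per bar.
Fastest is B at 2 chords/bar.

Phrase B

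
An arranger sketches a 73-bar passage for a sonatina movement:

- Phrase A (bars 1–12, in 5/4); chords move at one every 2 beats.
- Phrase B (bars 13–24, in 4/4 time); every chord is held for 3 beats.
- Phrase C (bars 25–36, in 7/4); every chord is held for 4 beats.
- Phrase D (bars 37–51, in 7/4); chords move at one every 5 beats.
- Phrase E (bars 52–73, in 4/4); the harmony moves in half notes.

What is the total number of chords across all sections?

132 chords

A: 12·5 = 60 beats, 60/2 = 30 chords.
B: 12·4 = 48 beats, 48/3 = 16 chords.
C: 12·7 = 84 beats, 84/4 = 21 chords.
D: 15·7 = 105 beats, 105/5 = 21 chords.
E: 22·4 = 88 beats, 88/2 = 44 chords.
Total: 30 + 16 + 21 + 21 + 44 = 132.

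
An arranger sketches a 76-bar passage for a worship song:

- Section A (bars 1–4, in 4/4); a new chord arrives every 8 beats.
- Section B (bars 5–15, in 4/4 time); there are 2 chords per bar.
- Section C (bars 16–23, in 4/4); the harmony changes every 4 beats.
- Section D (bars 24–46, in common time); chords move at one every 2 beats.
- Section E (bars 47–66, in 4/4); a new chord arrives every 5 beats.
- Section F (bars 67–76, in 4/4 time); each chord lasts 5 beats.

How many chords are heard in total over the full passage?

A: 4·4 = 16 beats, 16/8 = 2 chords.
B: 11·4 = 44 beats, 44/2 = 22 chords.
C: 8·4 = 32 beats, 32/4 = 8 chords.
D: 23·4 = 92 beats, 92/2 = 46 chords.
E: 20·4 = 80 beats, 80/5 = 16 chords.
F: 10·4 = 40 beats, 40/5 = 8 chords.
Total: 2 + 22 + 8 + 46 + 16 + 8 = 102.

102 chords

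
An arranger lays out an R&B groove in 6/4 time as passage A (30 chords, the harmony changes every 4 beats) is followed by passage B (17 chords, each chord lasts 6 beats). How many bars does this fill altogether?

A: 30 × 4 = 120 beats = 20 bars.
B: 17 × 6 = 102 beats = 17 bars.
Total: 20 + 17 = 37 bars.

37 bars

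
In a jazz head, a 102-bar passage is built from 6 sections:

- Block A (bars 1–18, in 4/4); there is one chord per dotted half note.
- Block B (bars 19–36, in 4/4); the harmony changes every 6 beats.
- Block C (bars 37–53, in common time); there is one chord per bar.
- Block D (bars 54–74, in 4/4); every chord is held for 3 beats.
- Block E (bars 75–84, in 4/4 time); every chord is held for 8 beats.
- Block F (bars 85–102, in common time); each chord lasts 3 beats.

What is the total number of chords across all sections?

A: 18·4 = 72 beats, 72/3 = 24 chords.
B: 18·4 = 72 beats, 72/6 = 12 chords.
C: 17·4 = 68 beats, 68/4 = 17 chords.
D: 21·4 = 84 beats, 84/3 = 28 chords.
E: 10·4 = 40 beats, 40/8 = 5 chords.
F: 18·4 = 72 beats, 72/3 = 24 chords.
Total: 24 + 12 + 17 + 28 + 5 + 24 = 110.

110 chords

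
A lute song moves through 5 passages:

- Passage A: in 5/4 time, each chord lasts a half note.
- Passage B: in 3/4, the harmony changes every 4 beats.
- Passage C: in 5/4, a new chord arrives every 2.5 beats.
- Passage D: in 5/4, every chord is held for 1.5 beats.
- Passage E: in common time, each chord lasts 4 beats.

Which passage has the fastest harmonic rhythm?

Passage D

A: each chord is 2 beats in 5/4, so 2.5 per bar.
B: each chord is 4 beats in 3/4, so 0.75 per bar.
C: each chord is 2.5 beats in 5/4, so 2 per bar.
D: each chord is 1.5 beats in 5/4, so 10/3 per bar.
E: each chord is 4 beats in 4/4, so 1 per bar.
Fastest is D at 10/3 chords/bar.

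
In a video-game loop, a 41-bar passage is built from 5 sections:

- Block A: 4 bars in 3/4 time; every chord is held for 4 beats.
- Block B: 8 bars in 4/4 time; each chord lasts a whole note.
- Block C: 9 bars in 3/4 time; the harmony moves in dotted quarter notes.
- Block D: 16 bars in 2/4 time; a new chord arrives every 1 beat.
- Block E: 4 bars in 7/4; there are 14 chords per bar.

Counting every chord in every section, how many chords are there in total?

A: 4 bars × 3 beats = 12 beats; 4 beats/chord → 3 chords.
B: 8 bars × 4 beats = 32 beats; 4 beats/chord → 8 chords.
C: 9 bars × 3 beats = 27 beats; 1.5 beats/chord → 18 chords.
D: 16 bars × 2 beats = 32 beats; 1 beat/chord → 32 chords.
E: 4 bars × 7 beats = 28 beats; 0.5 beats/chord → 56 chords.
Total: 3 + 8 + 18 + 32 + 56 = 117.

117 chords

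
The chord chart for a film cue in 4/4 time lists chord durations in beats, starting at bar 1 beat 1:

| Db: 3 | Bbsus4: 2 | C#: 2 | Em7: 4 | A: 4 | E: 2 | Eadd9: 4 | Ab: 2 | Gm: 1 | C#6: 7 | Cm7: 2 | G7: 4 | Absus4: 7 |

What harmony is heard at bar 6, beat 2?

Ab

Beat 2 of bar 6 is beat (6−1)×4 + 2 = 22 overall.
Running totals: Db ends at 3, Bbsus4 ends at 5, C# ends at 7, Em7 ends at 11, A ends at 15, E ends at 17, Eadd9 ends at 21, Ab ends at 23.
Beat 22 falls within Ab.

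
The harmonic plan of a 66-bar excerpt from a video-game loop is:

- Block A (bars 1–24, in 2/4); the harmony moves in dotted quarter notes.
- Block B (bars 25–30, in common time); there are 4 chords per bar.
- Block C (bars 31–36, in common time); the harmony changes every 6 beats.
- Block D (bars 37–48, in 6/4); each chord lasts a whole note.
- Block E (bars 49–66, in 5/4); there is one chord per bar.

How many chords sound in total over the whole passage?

A: 24 bars × 2 beats = 48 beats; 1.5 beats/chord → 32 chords.
B: 6 bars × 4 beats = 24 beats; 1 beat/chord → 24 chords.
C: 6 bars × 4 beats = 24 beats; 6 beats/chord → 4 chords.
D: 12 bars × 6 beats = 72 beats; 4 beats/chord → 18 chords.
E: 18 bars × 5 beats = 90 beats; 5 beats/chord → 18 chords.
Total: 32 + 24 + 4 + 18 + 18 = 96.

96 chords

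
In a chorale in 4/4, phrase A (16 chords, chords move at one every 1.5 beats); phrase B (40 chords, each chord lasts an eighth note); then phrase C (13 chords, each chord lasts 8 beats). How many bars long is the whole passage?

37 bars

A: 16 × 1.5 = 24 beats = 6 bars.
B: 40 × 0.5 = 20 beats = 5 bars.
C: 13 × 8 = 104 beats = 26 bars.
Total: 6 + 5 + 26 = 37 bars.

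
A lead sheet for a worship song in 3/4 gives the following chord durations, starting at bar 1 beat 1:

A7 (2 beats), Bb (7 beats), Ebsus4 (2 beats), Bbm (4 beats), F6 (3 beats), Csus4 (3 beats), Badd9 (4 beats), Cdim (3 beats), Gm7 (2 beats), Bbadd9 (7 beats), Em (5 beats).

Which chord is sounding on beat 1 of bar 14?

Beat 1 of bar 14 is beat (14−1)×3 + 1 = 40 overall.
Running totals: A7 ends at 2, Bb ends at 9, Ebsus4 ends at 11, Bbm ends at 15, F6 ends at 18, Csus4 ends at 21, Badd9 ends at 25, Cdim ends at 28, Gm7 ends at 30, Bbadd9 ends at 37, Em ends at 42.
Beat 40 falls within Em.

Em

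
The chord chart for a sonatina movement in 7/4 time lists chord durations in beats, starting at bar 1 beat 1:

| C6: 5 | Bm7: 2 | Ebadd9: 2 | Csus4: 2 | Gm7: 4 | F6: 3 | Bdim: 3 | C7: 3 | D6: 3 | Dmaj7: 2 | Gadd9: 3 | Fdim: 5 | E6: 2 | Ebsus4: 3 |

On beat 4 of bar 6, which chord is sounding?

Beat 4 of bar 6 is beat (6−1)×7 + 4 = 39 overall.
Running totals: C6 ends at 5, Bm7 ends at 7, Ebadd9 ends at 9, Csus4 ends at 11, Gm7 ends at 15, F6 ends at 18, Bdim ends at 21, C7 ends at 24, D6 ends at 27, Dmaj7 ends at 29, Gadd9 ends at 32, Fdim ends at 37, E6 ends at 39.
Beat 39 falls within E6.

E6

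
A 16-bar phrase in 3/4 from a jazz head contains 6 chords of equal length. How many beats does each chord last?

8 beats

16 bars × 3 beats/bar = 48 beats total.
48 beats ÷ 6 chords = 8 beats per chord.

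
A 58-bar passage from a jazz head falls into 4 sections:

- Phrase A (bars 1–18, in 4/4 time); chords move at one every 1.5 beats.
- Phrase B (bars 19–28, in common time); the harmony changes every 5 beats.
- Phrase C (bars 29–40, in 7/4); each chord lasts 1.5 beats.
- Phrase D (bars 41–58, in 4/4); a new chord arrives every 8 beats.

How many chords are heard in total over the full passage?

121 chords

A: 18·4 = 72 beats, 72/1.5 = 48 chords.
B: 10·4 = 40 beats, 40/5 = 8 chords.
C: 12·7 = 84 beats, 84/1.5 = 56 chords.
D: 18·4 = 72 beats, 72/8 = 9 chords.
Total: 48 + 8 + 56 + 9 = 121.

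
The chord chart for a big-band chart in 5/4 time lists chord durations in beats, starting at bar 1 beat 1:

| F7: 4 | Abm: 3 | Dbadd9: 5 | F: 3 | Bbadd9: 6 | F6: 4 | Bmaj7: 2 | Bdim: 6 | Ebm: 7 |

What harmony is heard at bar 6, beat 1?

Bmaj7

Beat 1 of bar 6 is beat (6−1)×5 + 1 = 26 overall.
Running totals: F7 ends at 4, Abm ends at 7, Dbadd9 ends at 12, F ends at 15, Bbadd9 ends at 21, F6 ends at 25, Bmaj7 ends at 27.
Beat 26 falls within Bmaj7.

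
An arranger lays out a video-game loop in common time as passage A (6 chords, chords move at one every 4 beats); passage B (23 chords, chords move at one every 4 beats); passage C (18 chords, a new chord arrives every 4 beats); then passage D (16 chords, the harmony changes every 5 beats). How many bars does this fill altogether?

A: 6 × 4 = 24 beats = 6 bars.
B: 23 × 4 = 92 beats = 23 bars.
C: 18 × 4 = 72 beats = 18 bars.
D: 16 × 5 = 80 beats = 20 bars.
Total: 6 + 23 + 18 + 20 = 67 bars.

67 bars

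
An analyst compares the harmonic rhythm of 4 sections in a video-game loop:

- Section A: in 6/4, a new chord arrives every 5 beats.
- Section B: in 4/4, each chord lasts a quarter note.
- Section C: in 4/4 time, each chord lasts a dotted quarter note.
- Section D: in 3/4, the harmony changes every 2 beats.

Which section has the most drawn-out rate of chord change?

Section A

A: each chord is 5 beats in 6/4, so 1.2 per bar.
B: each chord is 1 beat in 4/4, so 4 per bar.
C: each chord is 1.5 beats in 4/4, so 8/3 per bar.
D: each chord is 2 beats in 3/4, so 1.5 per bar.
Slowest is A at 1.2 chords/bar.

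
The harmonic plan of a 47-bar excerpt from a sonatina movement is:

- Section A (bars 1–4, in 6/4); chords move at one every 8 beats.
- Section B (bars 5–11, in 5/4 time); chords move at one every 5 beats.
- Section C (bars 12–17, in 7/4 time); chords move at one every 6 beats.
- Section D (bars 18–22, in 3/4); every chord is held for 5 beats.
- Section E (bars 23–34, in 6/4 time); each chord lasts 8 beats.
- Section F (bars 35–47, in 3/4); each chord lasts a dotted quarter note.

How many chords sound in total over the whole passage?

55 chords

A has 24 beats and chords last 8 each, so 3 chords.
B has 35 beats and chords last 5 each, so 7 chords.
C has 42 beats and chords last 6 each, so 7 chords.
D has 15 beats and chords last 5 each, so 3 chords.
E has 72 beats and chords last 8 each, so 9 chords.
F has 39 beats and chords last 1.5 each, so 26 chords.
Total: 3 + 7 + 7 + 3 + 9 + 26 = 55.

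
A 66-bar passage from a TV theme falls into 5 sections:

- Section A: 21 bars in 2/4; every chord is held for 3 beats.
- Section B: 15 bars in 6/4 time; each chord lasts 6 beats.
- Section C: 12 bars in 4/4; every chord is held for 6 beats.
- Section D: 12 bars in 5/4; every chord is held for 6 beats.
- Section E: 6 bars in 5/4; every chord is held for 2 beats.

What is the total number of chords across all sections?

A has 42 beats and chords last 3 each, so 14 chords.
B has 90 beats and chords last 6 each, so 15 chords.
C has 48 beats and chords last 6 each, so 8 chords.
D has 60 beats and chords last 6 each, so 10 chords.
E has 30 beats and chords last 2 each, so 15 chords.
Total: 14 + 15 + 8 + 10 + 15 = 62.

62 chords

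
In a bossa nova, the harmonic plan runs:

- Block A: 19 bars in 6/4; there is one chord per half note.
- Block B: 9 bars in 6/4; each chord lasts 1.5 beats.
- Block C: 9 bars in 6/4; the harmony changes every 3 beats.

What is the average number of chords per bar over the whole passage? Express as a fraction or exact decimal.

A: 19 × 6 = 114 beats ÷ 2 = 57 chords.
B: 9 × 6 = 54 beats ÷ 1.5 = 36 chords.
C: 9 × 6 = 54 beats ÷ 3 = 18 chords.
Overall: 111 chords over 37 bars → 111/37 = 3 chords per bar.

3 chords per bar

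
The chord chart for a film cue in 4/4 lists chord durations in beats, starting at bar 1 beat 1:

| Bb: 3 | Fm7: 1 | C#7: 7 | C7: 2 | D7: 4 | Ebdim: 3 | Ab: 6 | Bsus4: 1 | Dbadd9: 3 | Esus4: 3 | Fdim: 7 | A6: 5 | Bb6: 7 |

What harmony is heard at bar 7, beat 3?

Bsus4

Beat 3 of bar 7 is beat (7−1)×4 + 3 = 27 overall.
Running totals: Bb ends at 3, Fm7 ends at 4, C#7 ends at 11, C7 ends at 13, D7 ends at 17, Ebdim ends at 20, Ab ends at 26, Bsus4 ends at 27.
Beat 27 falls within Bsus4.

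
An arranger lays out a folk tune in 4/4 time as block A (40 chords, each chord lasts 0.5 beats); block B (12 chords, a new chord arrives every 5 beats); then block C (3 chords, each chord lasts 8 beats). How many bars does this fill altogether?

26 bars

A: 40 × 0.5 = 20 beats = 5 bars.
B: 12 × 5 = 60 beats = 15 bars.
C: 3 × 8 = 24 beats = 6 bars.
Total: 5 + 15 + 6 = 26 bars.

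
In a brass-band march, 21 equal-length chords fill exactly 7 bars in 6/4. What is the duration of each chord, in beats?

2 beats

7 bars × 6 beats/bar = 42 beats total.
42 beats ÷ 21 chords = 2 beats per chord.
(That is a half note.)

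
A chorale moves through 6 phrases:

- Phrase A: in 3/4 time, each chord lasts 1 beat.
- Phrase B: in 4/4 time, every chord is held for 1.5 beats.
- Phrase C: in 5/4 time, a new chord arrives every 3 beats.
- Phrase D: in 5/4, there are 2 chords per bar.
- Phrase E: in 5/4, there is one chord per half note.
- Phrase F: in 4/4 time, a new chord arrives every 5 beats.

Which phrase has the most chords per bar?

Phrase A

A: each chord is 1 beat in 3/4, so 3 per bar.
B: each chord is 1.5 beats in 4/4, so 8/3 per bar.
C: each chord is 3 beats in 5/4, so 5/3 per bar.
D: each chord is 2.5 beats in 5/4, so 2 per bar.
E: each chord is 2 beats in 5/4, so 2.5 per bar.
F: each chord is 5 beats in 4/4, so 0.8 per bar.
Fastest is A at 3 chords/bar.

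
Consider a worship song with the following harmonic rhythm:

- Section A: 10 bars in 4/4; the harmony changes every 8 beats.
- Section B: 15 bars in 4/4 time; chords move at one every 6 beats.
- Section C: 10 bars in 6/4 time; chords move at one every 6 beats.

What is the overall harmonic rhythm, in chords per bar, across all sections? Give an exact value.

A: 10 bars of 4 beats is 40 beats; at 8 beats each that's 5 chords.
B: 15 bars of 4 beats is 60 beats; at 6 beats each that's 10 chords.
C: 10 bars of 6 beats is 60 beats; at 6 beats each that's 10 chords.
Overall: 25 chords over 35 bars → 25/35 = 5/7 chords per bar.

5/7 chords per bar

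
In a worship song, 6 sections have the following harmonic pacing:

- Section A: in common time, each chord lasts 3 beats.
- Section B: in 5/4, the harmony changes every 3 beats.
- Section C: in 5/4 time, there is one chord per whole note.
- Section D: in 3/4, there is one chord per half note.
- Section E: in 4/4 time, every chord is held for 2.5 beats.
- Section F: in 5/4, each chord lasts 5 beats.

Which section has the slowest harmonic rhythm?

Section F

A: 4 beats/bar ÷ 3 beats/chord = 4/3 chords/bar.
B: 5 beats/bar ÷ 3 beats/chord = 5/3 chords/bar.
C: 5 beats/bar ÷ 4 beats/chord = 1.25 chords/bar.
D: 3 beats/bar ÷ 2 beats/chord = 1.5 chords/bar.
E: 4 beats/bar ÷ 2.5 beats/chord = 1.6 chords/bar.
F: 5 beats/bar ÷ 5 beats/chord = 1 chord/bar.
Slowest is F at 1 chords/bar.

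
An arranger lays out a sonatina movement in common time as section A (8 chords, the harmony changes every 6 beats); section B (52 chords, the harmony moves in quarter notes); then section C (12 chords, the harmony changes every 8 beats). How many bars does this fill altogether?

49 bars

A: 8 × 6 = 48 beats = 12 bars.
B: 52 × 1 = 52 beats = 13 bars.
C: 12 × 8 = 96 beats = 24 bars.
Total: 12 + 13 + 24 = 49 bars.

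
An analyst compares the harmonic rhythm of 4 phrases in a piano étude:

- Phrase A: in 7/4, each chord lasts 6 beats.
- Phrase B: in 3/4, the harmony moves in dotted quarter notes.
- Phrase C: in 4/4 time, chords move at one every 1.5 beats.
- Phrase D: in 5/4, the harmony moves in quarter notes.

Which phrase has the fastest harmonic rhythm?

Phrase D

A: 7/6 = 7/6 chords/bar.
B: 3/1.5 = 2 chords/bar.
C: 4/1.5 = 8/3 chords/bar.
D: 5/1 = 5 chords/bar.
Fastest is D at 5 chords/bar.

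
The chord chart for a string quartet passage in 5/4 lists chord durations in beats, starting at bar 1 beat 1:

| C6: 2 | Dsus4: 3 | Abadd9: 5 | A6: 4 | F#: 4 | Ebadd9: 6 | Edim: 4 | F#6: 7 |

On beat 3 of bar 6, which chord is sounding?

Beat 3 of bar 6 is beat (6−1)×5 + 3 = 28 overall.
Running totals: C6 ends at 2, Dsus4 ends at 5, Abadd9 ends at 10, A6 ends at 14, F# ends at 18, Ebadd9 ends at 24, Edim ends at 28.
Beat 28 falls within Edim.

Edim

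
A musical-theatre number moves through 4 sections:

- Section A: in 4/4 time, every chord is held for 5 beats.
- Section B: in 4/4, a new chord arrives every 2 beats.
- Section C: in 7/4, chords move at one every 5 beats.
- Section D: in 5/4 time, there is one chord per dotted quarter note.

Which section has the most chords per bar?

A: 4/5 = 0.8 chords/bar.
B: 4/2 = 2 chords/bar.
C: 7/5 = 1.4 chords/bar.
D: 5/1.5 = 10/3 chords/bar.
Fastest is D at 10/3 chords/bar.

Section D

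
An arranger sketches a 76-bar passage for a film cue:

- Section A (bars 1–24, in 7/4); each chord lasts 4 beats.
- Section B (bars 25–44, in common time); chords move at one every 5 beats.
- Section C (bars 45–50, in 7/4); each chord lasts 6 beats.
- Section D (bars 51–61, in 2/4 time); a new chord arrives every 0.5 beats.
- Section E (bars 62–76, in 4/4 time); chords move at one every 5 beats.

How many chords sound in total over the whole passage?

121 chords

A: 24·7 = 168 beats, 168/4 = 42 chords.
B: 20·4 = 80 beats, 80/5 = 16 chords.
C: 6·7 = 42 beats, 42/6 = 7 chords.
D: 11·2 = 22 beats, 22/0.5 = 44 chords.
E: 15·4 = 60 beats, 60/5 = 12 chords.
Total: 42 + 16 + 7 + 44 + 12 = 121.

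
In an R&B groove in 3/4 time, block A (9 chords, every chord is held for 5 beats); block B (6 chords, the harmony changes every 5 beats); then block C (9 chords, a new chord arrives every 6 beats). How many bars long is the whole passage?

43 bars

A: 9 × 5 = 45 beats = 15 bars.
B: 6 × 5 = 30 beats = 10 bars.
C: 9 × 6 = 54 beats = 18 bars.
Total: 15 + 10 + 18 = 43 bars.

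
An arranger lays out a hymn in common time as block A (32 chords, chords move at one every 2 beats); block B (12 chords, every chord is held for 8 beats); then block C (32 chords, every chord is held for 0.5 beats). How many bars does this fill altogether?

44 bars

A: 32 × 2 = 64 beats = 16 bars.
B: 12 × 8 = 96 beats = 24 bars.
C: 32 × 0.5 = 16 beats = 4 bars.
Total: 16 + 24 + 4 = 44 bars.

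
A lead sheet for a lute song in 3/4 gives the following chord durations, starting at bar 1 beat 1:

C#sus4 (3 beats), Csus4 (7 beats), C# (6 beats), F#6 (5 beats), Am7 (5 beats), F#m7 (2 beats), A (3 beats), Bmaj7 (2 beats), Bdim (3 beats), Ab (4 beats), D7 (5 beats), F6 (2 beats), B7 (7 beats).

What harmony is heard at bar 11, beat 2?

Beat 2 of bar 11 is beat (11−1)×3 + 2 = 32 overall.
Running totals: C#sus4 ends at 3, Csus4 ends at 10, C# ends at 16, F#6 ends at 21, Am7 ends at 26, F#m7 ends at 28, A ends at 31, Bmaj7 ends at 33.
Beat 32 falls within Bmaj7.

Bmaj7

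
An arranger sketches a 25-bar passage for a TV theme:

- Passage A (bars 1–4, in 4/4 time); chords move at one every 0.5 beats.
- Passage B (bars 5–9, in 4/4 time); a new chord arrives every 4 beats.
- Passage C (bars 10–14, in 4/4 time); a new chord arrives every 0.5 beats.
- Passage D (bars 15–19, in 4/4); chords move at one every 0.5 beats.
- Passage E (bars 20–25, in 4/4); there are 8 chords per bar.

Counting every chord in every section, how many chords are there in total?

A: 4·4 = 16 beats, 16/0.5 = 32 chords.
B: 5·4 = 20 beats, 20/4 = 5 chords.
C: 5·4 = 20 beats, 20/0.5 = 40 chords.
D: 5·4 = 20 beats, 20/0.5 = 40 chords.
E: 6·4 = 24 beats, 24/0.5 = 48 chords.
Total: 32 + 5 + 40 + 40 + 48 = 165.

165 chords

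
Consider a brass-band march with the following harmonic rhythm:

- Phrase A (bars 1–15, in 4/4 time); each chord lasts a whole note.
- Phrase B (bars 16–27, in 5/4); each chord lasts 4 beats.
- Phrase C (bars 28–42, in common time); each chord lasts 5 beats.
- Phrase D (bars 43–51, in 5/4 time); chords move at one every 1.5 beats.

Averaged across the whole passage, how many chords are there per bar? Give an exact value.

A: 15 bars of 4 beats is 60 beats; at 4 beats each that's 15 chords.
B: 12 bars of 5 beats is 60 beats; at 4 beats each that's 15 chords.
C: 15 bars of 4 beats is 60 beats; at 5 beats each that's 12 chords.
D: 9 bars of 5 beats is 45 beats; at 1.5 beats each that's 30 chords.
Overall: 72 chords over 51 bars → 72/51 = 24/17 chords per bar.

24/17 chords per bar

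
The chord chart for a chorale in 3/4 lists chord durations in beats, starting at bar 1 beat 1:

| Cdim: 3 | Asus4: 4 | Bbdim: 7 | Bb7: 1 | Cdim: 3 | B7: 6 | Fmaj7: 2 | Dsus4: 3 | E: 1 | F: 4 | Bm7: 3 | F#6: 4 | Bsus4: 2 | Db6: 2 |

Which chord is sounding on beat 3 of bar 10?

E

Beat 3 of bar 10 is beat (10−1)×3 + 3 = 30 overall.
Running totals: Cdim ends at 3, Asus4 ends at 7, Bbdim ends at 14, Bb7 ends at 15, Cdim ends at 18, B7 ends at 24, Fmaj7 ends at 26, Dsus4 ends at 29, E ends at 30.
Beat 30 falls within E.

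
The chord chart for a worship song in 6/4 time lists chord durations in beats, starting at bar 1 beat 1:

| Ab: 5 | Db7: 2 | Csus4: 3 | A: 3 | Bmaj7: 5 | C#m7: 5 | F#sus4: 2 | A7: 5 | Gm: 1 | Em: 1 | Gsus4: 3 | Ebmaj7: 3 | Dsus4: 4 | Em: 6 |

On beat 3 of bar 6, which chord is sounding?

Beat 3 of bar 6 is beat (6−1)×6 + 3 = 33 overall.
Running totals: Ab ends at 5, Db7 ends at 7, Csus4 ends at 10, A ends at 13, Bmaj7 ends at 18, C#m7 ends at 23, F#sus4 ends at 25, A7 ends at 30, Gm ends at 31, Em ends at 32, Gsus4 ends at 35.
Beat 33 falls within Gsus4.

Gsus4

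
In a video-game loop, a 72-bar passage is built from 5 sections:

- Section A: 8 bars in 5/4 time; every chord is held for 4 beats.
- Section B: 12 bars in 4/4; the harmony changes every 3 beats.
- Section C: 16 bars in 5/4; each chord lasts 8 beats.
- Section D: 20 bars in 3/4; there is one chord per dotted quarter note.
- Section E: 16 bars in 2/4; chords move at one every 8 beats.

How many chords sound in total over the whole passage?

A has 40 beats and chords last 4 each, so 10 chords.
B has 48 beats and chords last 3 each, so 16 chords.
C has 80 beats and chords last 8 each, so 10 chords.
D has 60 beats and chords last 1.5 each, so 40 chords.
E has 32 beats and chords last 8 each, so 4 chords.
Total: 10 + 16 + 10 + 40 + 4 = 80.

80 chords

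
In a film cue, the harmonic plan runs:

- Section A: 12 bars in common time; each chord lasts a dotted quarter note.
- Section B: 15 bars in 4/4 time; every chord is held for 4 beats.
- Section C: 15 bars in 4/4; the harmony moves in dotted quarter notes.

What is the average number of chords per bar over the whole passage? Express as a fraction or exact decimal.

29/14 chords per bar

A: 12 × 4 = 48 beats ÷ 1.5 = 32 chords.
B: 15 × 4 = 60 beats ÷ 4 = 15 chords.
C: 15 × 4 = 60 beats ÷ 1.5 = 40 chords.
Overall: 87 chords over 42 bars → 87/42 = 29/14 chords per bar.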